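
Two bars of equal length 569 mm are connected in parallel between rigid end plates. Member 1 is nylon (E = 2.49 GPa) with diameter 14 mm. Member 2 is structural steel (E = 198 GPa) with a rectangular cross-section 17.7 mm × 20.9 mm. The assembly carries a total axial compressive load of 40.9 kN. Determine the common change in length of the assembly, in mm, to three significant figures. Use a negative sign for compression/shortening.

-0.316 mm

A_1 = 153.9 mm².
A_2 = 369.9 mm².
Equal strain + equilibrium ⇒ each member carries load in proportion to AE: A₁E₁ = 383300 N, A₂E₂ = 73250000 N, ΣAE = 73630000 N.
δ = PL/ΣAE = -40900·569/73630000 = -0.3161 mm.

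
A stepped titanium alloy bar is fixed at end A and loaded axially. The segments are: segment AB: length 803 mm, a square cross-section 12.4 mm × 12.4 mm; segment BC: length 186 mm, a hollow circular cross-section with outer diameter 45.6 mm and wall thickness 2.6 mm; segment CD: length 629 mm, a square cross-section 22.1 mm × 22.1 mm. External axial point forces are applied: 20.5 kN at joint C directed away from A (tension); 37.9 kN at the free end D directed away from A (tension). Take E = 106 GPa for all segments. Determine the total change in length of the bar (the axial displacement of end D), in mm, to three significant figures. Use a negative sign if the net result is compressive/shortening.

3.63 mm

Internal axial forces (sectioning from the free end, tension +): N_CD = 37.9 kN, N_BC = 58.4 kN, N_AB = 58.4 kN.
A_AB = 153.8 mm².
A_BC = 351.2 mm².
A_CD = 488.4 mm².
δ_AB = 58400·803/(153.8·106000) = 2.877 mm
δ_BC = 58400·186/(351.2·106000) = 0.2918 mm
δ_CD = 37900·629/(488.4·106000) = 0.4605 mm
δ = Σδ_i = 3.629 mm.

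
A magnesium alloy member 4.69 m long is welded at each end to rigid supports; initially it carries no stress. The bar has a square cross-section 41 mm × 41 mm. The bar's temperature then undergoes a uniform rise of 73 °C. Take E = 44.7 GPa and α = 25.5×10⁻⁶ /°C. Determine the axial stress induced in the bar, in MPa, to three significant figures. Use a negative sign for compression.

-83.2 MPa

Free thermal expansion αLΔT = 25.5e-6 · 4690 · 73 = 8.73 mm.
The walls impose strain ε = −(8.73)/4690 = -1.8615e-03; σ = Eε = 44700 · -1.8615e-03 = -83.21 MPa.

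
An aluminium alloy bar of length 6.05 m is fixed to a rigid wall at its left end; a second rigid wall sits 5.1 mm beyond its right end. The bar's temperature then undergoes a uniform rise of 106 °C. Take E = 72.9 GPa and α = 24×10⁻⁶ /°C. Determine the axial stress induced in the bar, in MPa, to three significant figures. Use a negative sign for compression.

-124 MPa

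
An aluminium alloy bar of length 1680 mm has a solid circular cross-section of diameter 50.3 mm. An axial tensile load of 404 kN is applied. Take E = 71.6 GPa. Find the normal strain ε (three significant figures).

0.00284

A = 1987 mm².
σ = N/A = 203.3 MPa; ε = σ/E = 203.3/71600 = 2.840e-03.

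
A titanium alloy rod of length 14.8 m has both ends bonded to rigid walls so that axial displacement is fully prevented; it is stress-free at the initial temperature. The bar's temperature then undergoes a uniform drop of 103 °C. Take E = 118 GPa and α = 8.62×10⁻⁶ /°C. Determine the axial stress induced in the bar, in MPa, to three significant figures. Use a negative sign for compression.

105 MPa

Free thermal expansion αLΔT = 8.62e-6 · 14800 · -103 = -13.14 mm.
The walls impose strain ε = −(-13.14)/14800 = 8.8786e-04; σ = Eε = 118000 · 8.8786e-04 = 104.8 MPa.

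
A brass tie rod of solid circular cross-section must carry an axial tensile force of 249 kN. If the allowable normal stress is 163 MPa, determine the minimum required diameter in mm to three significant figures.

Required area A ≥ P/σ_allow = 249000/163 = 1528 mm².
For a solid circular section, d ≥ √(4A/π) = 44.1 mm.

44.1 mm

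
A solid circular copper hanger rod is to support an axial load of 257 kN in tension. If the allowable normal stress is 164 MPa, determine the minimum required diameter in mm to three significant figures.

44.7 mm

Required area A ≥ P/σ_allow = 257000/164 = 1567 mm².
For a solid circular section, d ≥ √(4A/π) = 44.67 mm.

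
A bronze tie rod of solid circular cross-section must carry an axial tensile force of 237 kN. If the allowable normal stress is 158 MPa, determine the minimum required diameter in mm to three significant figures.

43.7 mm

Required area A ≥ P/σ_allow = 237000/158 = 1500 mm².
For a solid circular section, d ≥ √(4A/π) = 43.7 mm.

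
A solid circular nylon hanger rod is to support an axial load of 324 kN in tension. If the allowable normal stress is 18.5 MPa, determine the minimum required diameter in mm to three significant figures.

149 mm

Required area A ≥ P/σ_allow = 324000/18.5 = 17510 mm².
For a solid circular section, d ≥ √(4A/π) = 149.3 mm.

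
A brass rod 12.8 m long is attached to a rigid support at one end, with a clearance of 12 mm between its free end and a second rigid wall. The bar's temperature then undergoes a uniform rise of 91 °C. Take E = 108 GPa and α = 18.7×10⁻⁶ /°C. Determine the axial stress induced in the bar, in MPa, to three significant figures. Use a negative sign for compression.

Free thermal expansion αLΔT = 18.7e-6 · 12800 · 91 = 21.78 mm.
The walls engage after the gap closes; constrained expansion = 21.78 − 12 = 9.782 mm.
The walls impose strain ε = −(9.782)/12800 = -7.6420e-04; σ = Eε = 108000 · -7.6420e-04 = -82.53 MPa.

-82.5 MPa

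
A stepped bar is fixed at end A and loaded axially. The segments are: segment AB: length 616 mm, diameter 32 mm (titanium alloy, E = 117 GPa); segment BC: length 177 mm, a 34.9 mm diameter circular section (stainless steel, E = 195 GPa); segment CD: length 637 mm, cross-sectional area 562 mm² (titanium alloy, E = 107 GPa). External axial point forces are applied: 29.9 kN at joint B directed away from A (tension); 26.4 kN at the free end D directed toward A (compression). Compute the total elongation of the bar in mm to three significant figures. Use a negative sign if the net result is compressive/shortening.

-0.282 mm

Internal axial forces (sectioning from the free end, tension +): N_CD = -26.4 kN, N_BC = -26.4 kN, N_AB = 3.5 kN.
A_AB = 804.2 mm².
A_BC = 956.6 mm².
δ_AB = 3500·616/(804.2·117000) = 0.02291 mm
δ_BC = -26400·177/(956.6·195000) = -0.02505 mm
δ_CD = -26400·637/(562·107000) = -0.2797 mm
δ = Σδ_i = -0.2818 mm.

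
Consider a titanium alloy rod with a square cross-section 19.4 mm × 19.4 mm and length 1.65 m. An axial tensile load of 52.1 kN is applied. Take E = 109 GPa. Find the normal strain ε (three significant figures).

A = 376.4 mm².
σ = N/A = 138.4 MPa; ε = σ/E = 138.4/109000 = 1.270e-03.

0.00127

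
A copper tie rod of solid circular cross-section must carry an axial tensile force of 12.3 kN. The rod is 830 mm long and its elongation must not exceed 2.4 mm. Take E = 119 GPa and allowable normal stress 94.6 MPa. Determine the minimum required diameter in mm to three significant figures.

12.9 mm

Required area A ≥ P/σ_allow = 12300/94.6 = 130 mm².
For a solid circular section, d ≥ √(4A/π) = 12.87 mm.
Elongation limit: A ≥ PL/(Eδ_allow) = 12300·830/(119000·2.4) = 35.75 mm² ⇒ d ≥ 6.746 mm.
The stress limit governs.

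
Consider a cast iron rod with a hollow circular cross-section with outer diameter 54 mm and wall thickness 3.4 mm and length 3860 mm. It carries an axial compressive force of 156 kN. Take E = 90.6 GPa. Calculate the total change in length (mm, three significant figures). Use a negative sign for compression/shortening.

-12.3 mm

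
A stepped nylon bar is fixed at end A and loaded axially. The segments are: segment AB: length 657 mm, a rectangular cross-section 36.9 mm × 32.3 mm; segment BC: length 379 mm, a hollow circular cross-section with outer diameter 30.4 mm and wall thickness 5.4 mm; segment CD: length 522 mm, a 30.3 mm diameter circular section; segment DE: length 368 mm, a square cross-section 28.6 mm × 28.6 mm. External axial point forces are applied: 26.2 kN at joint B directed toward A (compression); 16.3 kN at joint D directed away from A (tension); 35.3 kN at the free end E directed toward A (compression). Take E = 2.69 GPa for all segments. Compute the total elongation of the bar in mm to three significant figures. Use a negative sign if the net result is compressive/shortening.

Internal axial forces (sectioning from the free end, tension +): N_DE = -35.3 kN, N_CD = -19 kN, N_BC = -19 kN, N_AB = -45.2 kN.
A_AB = 1192 mm².
A_BC = 424.1 mm².
A_CD = 721.1 mm².
A_DE = 818 mm².
δ_AB = -45200·657/(1192·2690) = -9.262 mm
δ_BC = -19000·379/(424.1·2690) = -6.312 mm
δ_CD = -19000·522/(721.1·2690) = -5.113 mm
δ_DE = -35300·368/(818·2690) = -5.904 mm
δ = Σδ_i = -26.59 mm.

-26.6 mm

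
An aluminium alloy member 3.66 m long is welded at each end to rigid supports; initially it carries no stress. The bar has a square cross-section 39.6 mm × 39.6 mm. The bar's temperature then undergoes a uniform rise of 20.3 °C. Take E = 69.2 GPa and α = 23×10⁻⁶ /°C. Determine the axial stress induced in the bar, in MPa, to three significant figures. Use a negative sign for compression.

-32.3 MPa

Free thermal expansion αLΔT = 23e-6 · 3660 · 20.3 = 1.709 mm.
The walls impose strain ε = −(1.709)/3660 = -4.6690e-04; σ = Eε = 69200 · -4.6690e-04 = -32.31 MPa.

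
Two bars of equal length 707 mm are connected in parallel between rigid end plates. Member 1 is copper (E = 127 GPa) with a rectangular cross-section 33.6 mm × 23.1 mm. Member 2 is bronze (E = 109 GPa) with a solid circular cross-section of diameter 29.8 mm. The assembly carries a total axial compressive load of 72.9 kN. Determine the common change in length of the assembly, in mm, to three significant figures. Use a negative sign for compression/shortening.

-0.295 mm

A_1 = 776.2 mm².
A_2 = 697.5 mm².
Equal strain + equilibrium ⇒ each member carries load in proportion to AE: A₁E₁ = 98570000 N, A₂E₂ = 76020000 N, ΣAE = 174600000 N.
δ = PL/ΣAE = -72900·707/174600000 = -0.2952 mm.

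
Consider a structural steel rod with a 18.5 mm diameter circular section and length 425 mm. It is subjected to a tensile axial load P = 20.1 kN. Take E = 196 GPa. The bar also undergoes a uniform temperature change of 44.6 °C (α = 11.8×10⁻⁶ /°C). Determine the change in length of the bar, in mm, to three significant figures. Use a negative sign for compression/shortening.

0.386 mm

A = 268.8 mm².
δ_mech = NL/(AE) = 20100·425/(268.8·196000) = 0.1621 mm.
δ_thermal = αLΔT = 11.8e-6·425·44.6 = 0.2237 mm.
δ = δ_mech + δ_thermal = 0.3858 mm.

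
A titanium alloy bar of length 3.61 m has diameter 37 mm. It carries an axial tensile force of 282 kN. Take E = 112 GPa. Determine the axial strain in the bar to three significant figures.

A = 1075 mm².
σ = N/A = 262.3 MPa; ε = σ/E = 262.3/112000 = 2.342e-03.

0.00234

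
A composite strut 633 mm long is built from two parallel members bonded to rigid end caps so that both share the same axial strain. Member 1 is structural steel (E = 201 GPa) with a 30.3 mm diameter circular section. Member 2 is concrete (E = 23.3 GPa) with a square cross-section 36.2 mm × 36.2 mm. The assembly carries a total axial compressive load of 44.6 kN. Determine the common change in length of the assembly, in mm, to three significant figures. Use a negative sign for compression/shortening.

A_1 = 721.1 mm².
A_2 = 1310 mm².
Equal strain + equilibrium ⇒ each member carries load in proportion to AE: A₁E₁ = 144900000 N, A₂E₂ = 30530000 N, ΣAE = 175500000 N.
δ = PL/ΣAE = -44600·633/175500000 = -0.1609 mm.

-0.161 mm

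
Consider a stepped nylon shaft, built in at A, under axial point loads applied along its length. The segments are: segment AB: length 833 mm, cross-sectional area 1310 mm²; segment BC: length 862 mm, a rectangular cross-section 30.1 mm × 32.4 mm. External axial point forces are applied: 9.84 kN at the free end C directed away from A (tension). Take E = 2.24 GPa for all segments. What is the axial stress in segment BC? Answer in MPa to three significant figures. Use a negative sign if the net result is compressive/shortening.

10.1 MPa

Internal axial forces (sectioning from the free end, tension +): N_BC = 9.84 kN, N_AB = 9.84 kN.
A_BC = 975.2 mm².
σ_BC = N_BC/A_BC = 9840/975.2 = 10.09 MPa.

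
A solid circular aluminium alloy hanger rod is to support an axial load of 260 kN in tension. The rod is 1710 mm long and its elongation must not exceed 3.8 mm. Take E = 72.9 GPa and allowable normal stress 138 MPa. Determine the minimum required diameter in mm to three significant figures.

Required area A ≥ P/σ_allow = 260000/138 = 1884 mm².
For a solid circular section, d ≥ √(4A/π) = 48.98 mm.
Elongation limit: A ≥ PL/(Eδ_allow) = 260000·1710/(72900·3.8) = 1605 mm² ⇒ d ≥ 45.2 mm.
The stress limit governs.

49.0 mm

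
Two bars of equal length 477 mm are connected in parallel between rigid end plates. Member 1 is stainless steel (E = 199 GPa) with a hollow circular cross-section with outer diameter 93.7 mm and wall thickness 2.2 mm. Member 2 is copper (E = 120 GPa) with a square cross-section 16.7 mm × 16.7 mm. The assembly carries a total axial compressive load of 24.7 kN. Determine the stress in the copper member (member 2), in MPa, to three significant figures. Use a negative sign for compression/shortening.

A_1 = 632.4 mm².
A_2 = 278.9 mm².
Equal strain + equilibrium ⇒ each member carries load in proportion to AE: A₁E₁ = 125800000 N, A₂E₂ = 33470000 N, ΣAE = 159300000 N.
σ₂ = P·E₂/ΣAE = -24700·120000/159300000 = -18.6 MPa.

-18.6 MPa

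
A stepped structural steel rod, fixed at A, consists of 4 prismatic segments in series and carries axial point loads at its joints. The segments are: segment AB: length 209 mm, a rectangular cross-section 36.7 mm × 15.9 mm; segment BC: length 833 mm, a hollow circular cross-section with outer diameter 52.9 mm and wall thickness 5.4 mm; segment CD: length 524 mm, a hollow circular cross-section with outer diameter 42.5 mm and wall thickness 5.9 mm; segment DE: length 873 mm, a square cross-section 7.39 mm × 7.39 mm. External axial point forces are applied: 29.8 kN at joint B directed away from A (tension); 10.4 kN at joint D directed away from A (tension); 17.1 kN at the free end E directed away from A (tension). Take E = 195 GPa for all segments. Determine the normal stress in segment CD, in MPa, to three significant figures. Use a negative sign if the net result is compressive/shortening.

40.5 MPa

Internal axial forces (sectioning from the free end, tension +): N_DE = 17.1 kN, N_CD = 27.5 kN, N_BC = 27.5 kN, N_AB = 57.3 kN.
A_CD = 678.4 mm².
σ_CD = N_CD/A_CD = 27500/678.4 = 40.54 MPa.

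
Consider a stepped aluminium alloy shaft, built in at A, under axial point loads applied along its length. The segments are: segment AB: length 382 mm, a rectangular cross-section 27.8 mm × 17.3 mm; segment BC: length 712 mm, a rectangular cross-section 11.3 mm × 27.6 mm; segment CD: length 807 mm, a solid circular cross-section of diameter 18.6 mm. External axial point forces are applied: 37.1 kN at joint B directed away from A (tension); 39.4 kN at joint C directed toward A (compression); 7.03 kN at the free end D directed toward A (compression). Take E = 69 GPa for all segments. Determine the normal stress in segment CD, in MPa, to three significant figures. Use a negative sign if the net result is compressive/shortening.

Internal axial forces (sectioning from the free end, tension +): N_CD = -7.03 kN, N_BC = -46.43 kN, N_AB = -9.33 kN.
A_CD = 271.7 mm².
σ_CD = N_CD/A_CD = -7030/271.7 = -25.87 MPa.

-25.9 MPa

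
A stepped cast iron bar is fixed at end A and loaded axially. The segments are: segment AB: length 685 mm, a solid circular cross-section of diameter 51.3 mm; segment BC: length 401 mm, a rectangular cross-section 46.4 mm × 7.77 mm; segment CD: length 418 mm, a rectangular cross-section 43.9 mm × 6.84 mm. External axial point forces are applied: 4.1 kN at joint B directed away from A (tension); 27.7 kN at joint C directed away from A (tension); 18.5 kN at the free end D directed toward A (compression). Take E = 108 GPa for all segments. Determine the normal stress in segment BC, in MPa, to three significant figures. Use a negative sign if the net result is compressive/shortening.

Internal axial forces (sectioning from the free end, tension +): N_CD = -18.5 kN, N_BC = 9.2 kN, N_AB = 13.3 kN.
A_BC = 360.5 mm².
σ_BC = N_BC/A_BC = 9200/360.5 = 25.52 MPa.

25.5 MPa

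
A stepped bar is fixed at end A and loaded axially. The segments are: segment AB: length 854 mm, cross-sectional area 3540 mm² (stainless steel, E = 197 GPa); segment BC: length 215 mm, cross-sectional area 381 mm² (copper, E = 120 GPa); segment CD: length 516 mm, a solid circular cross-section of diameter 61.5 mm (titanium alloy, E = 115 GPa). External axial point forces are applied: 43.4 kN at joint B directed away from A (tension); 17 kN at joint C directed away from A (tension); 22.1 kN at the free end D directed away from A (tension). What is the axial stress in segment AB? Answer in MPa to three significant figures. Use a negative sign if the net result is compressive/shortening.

23.3 MPa

Internal axial forces (sectioning from the free end, tension +): N_CD = 22.1 kN, N_BC = 39.1 kN, N_AB = 82.5 kN.
σ_AB = N_AB/A_AB = 82500/3540 = 23.31 MPa.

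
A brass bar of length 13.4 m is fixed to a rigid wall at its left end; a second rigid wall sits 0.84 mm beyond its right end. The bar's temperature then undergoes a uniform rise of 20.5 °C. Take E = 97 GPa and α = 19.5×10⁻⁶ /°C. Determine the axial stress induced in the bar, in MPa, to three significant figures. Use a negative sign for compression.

Free thermal expansion αLΔT = 19.5e-6 · 13400 · 20.5 = 5.357 mm.
The walls engage after the gap closes; constrained expansion = 5.357 − 0.84 = 4.517 mm.
The walls impose strain ε = −(4.517)/13400 = -3.3706e-04; σ = Eε = 97000 · -3.3706e-04 = -32.7 MPa.

-32.7 MPa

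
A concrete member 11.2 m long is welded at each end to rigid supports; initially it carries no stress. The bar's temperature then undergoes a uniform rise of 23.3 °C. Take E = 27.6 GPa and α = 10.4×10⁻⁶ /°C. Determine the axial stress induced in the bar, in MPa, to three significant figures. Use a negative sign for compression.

Free thermal expansion αLΔT = 10.4e-6 · 11200 · 23.3 = 2.714 mm.
The walls impose strain ε = −(2.714)/11200 = -2.4232e-04; σ = Eε = 27600 · -2.4232e-04 = -6.688 MPa.

-6.69 MPa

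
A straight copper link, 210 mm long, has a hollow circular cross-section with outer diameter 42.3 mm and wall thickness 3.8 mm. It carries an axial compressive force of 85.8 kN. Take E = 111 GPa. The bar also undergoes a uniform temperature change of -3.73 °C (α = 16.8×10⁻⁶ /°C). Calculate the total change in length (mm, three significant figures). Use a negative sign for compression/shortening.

A = 459.6 mm².
δ_mech = NL/(AE) = -85800·210/(459.6·111000) = -0.3532 mm.
δ_thermal = αLΔT = 16.8e-6·210·-3.73 = -0.01316 mm.
δ = δ_mech + δ_thermal = -0.3663 mm.

-0.366 mm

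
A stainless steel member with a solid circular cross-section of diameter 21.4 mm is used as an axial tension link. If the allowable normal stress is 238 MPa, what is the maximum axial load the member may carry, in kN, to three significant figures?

A = 359.7 mm².
P_max = σ_allow · A = 238 · 359.7 = 85600 N = 85.6 kN.

85.6 kN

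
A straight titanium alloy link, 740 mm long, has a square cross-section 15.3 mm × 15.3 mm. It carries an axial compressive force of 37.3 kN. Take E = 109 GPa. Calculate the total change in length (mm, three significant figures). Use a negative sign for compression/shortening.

-1.08 mm

A = 234.1 mm².
δ_mech = NL/(AE) = -37300·740/(234.1·109000) = -1.082 mm.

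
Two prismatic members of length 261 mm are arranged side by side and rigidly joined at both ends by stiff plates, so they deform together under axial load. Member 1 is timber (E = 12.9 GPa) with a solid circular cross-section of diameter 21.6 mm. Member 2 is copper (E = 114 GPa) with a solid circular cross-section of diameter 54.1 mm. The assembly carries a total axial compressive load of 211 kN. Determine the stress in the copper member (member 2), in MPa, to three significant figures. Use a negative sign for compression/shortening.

-90.2 MPa

A_1 = 366.4 mm².
A_2 = 2299 mm².
Equal strain + equilibrium ⇒ each member carries load in proportion to AE: A₁E₁ = 4727000 N, A₂E₂ = 262100000 N, ΣAE = 266800000 N.
σ₂ = P·E₂/ΣAE = -211000·114000/266800000 = -90.16 MPa.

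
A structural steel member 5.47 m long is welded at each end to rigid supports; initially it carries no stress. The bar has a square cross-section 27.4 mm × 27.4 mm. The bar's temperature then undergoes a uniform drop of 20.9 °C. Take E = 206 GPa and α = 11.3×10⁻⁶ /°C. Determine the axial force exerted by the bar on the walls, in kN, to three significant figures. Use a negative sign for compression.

36.5 kN

Free thermal expansion αLΔT = 11.3e-6 · 5470 · -20.9 = -1.292 mm.
The walls impose strain ε = −(-1.292)/5470 = 2.3617e-04; σ = Eε = 206000 · 2.3617e-04 = 48.65 MPa.
Wall reaction R = σ·A = 48.65·750.8 = 36530 N = 36.53 kN.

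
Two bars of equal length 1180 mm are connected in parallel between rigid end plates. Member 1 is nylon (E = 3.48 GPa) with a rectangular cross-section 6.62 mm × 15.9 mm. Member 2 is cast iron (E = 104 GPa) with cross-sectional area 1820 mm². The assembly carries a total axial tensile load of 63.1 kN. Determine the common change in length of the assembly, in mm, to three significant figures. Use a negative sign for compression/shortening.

0.393 mm

A_1 = 105.3 mm².
Equal strain + equilibrium ⇒ each member carries load in proportion to AE: A₁E₁ = 366300 N, A₂E₂ = 189300000 N, ΣAE = 189600000 N.
δ = PL/ΣAE = 63100·1180/189600000 = 0.3926 mm.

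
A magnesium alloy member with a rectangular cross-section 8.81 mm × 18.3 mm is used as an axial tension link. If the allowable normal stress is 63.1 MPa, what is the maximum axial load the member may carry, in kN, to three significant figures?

10.2 kN

A = 161.2 mm².
P_max = σ_allow · A = 63.1 · 161.2 = 10170 N = 10.17 kN.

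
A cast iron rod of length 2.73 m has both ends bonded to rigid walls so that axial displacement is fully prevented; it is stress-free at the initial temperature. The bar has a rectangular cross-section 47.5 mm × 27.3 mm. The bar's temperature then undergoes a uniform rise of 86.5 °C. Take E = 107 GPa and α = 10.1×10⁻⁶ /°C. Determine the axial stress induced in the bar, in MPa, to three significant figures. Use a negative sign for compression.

-93.5 MPa

Free thermal expansion αLΔT = 10.1e-6 · 2730 · 86.5 = 2.385 mm.
The walls impose strain ε = −(2.385)/2730 = -8.7365e-04; σ = Eε = 107000 · -8.7365e-04 = -93.48 MPa.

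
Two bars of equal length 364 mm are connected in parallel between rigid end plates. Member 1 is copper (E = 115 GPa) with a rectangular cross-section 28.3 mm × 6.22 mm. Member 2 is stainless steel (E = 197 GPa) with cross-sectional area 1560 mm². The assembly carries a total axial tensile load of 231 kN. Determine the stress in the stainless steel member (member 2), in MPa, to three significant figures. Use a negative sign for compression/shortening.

A_1 = 176 mm².
Equal strain + equilibrium ⇒ each member carries load in proportion to AE: A₁E₁ = 20240000 N, A₂E₂ = 307300000 N, ΣAE = 327600000 N.
σ₂ = P·E₂/ΣAE = 231000·197000/327600000 = 138.9 MPa.

139 MPa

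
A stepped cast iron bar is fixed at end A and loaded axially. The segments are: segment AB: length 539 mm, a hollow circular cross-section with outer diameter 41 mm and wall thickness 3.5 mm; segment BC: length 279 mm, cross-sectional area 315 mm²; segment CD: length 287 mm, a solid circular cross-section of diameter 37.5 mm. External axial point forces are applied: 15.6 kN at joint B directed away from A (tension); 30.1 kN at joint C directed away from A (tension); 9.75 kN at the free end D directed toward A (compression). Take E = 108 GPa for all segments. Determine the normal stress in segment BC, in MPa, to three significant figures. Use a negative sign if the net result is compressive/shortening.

64.6 MPa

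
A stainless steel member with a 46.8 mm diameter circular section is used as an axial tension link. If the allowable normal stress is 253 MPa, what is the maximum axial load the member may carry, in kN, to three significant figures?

A = 1720 mm².
P_max = σ_allow · A = 253 · 1720 = 435200 N = 435.2 kN.

435 kN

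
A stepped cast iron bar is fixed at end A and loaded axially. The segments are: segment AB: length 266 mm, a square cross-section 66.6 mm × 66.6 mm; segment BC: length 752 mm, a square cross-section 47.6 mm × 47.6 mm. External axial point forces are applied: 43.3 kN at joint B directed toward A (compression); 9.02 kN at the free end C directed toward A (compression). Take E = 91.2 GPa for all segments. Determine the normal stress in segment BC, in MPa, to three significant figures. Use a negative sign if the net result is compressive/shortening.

Internal axial forces (sectioning from the free end, tension +): N_BC = -9.02 kN, N_AB = -52.32 kN.
A_BC = 2266 mm².
σ_BC = N_BC/A_BC = -9020/2266 = -3.981 MPa.

-3.98 MPa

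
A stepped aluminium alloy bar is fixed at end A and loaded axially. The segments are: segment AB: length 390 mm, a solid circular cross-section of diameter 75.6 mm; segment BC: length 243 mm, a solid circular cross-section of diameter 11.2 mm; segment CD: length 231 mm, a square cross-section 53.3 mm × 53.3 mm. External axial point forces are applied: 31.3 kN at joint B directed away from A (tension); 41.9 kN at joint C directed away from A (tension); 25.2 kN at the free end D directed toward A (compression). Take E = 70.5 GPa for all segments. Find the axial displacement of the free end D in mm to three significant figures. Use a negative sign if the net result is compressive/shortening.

Internal axial forces (sectioning from the free end, tension +): N_CD = -25.2 kN, N_BC = 16.7 kN, N_AB = 48 kN.
A_AB = 4489 mm².
A_BC = 98.52 mm².
A_CD = 2841 mm².
δ_AB = 48000·390/(4489·70500) = 0.05915 mm
δ_BC = 16700·243/(98.52·70500) = 0.5843 mm
δ_CD = -25200·231/(2841·70500) = -0.02906 mm
δ = Σδ_i = 0.6144 mm.

0.614 mm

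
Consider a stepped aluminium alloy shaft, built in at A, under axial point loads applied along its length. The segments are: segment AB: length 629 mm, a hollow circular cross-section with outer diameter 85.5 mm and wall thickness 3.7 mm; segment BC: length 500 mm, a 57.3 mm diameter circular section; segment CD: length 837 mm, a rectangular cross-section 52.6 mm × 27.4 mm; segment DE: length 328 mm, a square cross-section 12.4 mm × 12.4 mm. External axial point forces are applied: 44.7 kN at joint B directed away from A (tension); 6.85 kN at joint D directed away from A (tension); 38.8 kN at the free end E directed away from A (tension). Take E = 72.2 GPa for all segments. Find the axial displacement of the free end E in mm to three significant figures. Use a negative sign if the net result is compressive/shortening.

2.46 mm

Internal axial forces (sectioning from the free end, tension +): N_DE = 38.8 kN, N_CD = 45.65 kN, N_BC = 45.65 kN, N_AB = 90.35 kN.
A_AB = 950.8 mm².
A_BC = 2579 mm².
A_CD = 1441 mm².
A_DE = 153.8 mm².
δ_AB = 90350·629/(950.8·72200) = 0.8278 mm
δ_BC = 45650·500/(2579·72200) = 0.1226 mm
δ_CD = 45650·837/(1441·72200) = 0.3672 mm
δ_DE = 38800·328/(153.8·72200) = 1.146 mm
δ = Σδ_i = 2.464 mm.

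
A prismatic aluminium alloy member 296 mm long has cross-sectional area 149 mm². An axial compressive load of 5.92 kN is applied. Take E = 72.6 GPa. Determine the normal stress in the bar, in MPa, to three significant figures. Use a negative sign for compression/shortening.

-39.7 MPa

σ = N/A = -5920/149 = -39.73 MPa.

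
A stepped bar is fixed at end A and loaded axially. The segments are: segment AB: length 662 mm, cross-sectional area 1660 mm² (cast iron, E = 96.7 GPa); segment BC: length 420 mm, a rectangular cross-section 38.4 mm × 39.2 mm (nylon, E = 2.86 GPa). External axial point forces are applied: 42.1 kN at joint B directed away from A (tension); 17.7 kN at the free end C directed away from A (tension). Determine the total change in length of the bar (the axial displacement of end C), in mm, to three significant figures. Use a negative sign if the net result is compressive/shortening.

Internal axial forces (sectioning from the free end, tension +): N_BC = 17.7 kN, N_AB = 59.8 kN.
A_BC = 1505 mm².
δ_AB = 59800·662/(1660·96700) = 0.2466 mm
δ_BC = 17700·420/(1505·2860) = 1.727 mm
δ = Σδ_i = 1.973 mm.

1.97 mm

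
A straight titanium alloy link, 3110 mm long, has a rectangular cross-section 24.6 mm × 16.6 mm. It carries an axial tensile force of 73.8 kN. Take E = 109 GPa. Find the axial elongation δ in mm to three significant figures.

A = 408.4 mm².
δ_mech = NL/(AE) = 73800·3110/(408.4·109000) = 5.156 mm.

5.16 mm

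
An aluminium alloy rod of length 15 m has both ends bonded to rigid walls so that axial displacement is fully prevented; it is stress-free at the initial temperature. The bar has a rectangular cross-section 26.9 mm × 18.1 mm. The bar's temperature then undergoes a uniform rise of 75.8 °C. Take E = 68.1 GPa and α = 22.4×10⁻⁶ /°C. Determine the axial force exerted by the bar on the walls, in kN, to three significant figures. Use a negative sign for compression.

Free thermal expansion αLΔT = 22.4e-6 · 15000 · 75.8 = 25.47 mm.
The walls impose strain ε = −(25.47)/15000 = -1.6979e-03; σ = Eε = 68100 · -1.6979e-03 = -115.6 MPa.
Wall reaction R = σ·A = -115.6·486.9 = -56300 N = -56.3 kN.

-56.3 kN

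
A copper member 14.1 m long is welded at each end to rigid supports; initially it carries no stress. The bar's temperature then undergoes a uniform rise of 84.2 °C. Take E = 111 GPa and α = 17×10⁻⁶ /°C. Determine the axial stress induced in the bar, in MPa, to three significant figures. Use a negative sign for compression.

-159 MPa

Free thermal expansion αLΔT = 17e-6 · 14100 · 84.2 = 20.18 mm.
The walls impose strain ε = −(20.18)/14100 = -1.4314e-03; σ = Eε = 111000 · -1.4314e-03 = -158.9 MPa.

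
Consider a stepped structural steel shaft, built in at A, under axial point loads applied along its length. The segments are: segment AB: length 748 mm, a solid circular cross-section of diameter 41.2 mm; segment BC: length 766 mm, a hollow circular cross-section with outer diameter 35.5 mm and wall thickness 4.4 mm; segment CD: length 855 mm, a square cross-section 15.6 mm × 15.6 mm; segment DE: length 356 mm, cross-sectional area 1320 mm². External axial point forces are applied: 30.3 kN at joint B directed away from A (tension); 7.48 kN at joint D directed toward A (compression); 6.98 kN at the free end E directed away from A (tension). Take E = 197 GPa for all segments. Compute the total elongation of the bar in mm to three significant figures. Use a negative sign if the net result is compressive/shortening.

0.0810 mm

Internal axial forces (sectioning from the free end, tension +): N_DE = 6.98 kN, N_CD = -0.5 kN, N_BC = -0.5 kN, N_AB = 29.8 kN.
A_AB = 1333 mm².
A_BC = 429.9 mm².
A_CD = 243.4 mm².
δ_AB = 29800·748/(1333·197000) = 0.08487 mm
δ_BC = -500·766/(429.9·197000) = -0.004522 mm
δ_CD = -500·855/(243.4·197000) = -0.008917 mm
δ_DE = 6980·356/(1320·197000) = 0.009556 mm
δ = Σδ_i = 0.08099 mm.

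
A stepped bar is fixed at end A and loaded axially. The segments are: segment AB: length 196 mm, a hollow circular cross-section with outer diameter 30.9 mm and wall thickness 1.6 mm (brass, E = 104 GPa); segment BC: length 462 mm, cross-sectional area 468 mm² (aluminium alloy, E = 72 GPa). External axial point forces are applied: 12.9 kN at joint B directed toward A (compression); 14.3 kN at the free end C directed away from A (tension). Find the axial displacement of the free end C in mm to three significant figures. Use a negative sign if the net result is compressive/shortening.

0.214 mm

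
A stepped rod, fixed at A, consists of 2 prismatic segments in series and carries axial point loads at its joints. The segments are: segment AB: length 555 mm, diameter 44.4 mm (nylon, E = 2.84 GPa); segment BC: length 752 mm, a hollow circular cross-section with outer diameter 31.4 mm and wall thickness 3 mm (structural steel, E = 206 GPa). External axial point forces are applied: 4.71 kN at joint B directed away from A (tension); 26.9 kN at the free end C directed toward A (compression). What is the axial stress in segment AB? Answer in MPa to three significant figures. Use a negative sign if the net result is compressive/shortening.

Internal axial forces (sectioning from the free end, tension +): N_BC = -26.9 kN, N_AB = -22.19 kN.
A_AB = 1548 mm².
σ_AB = N_AB/A_AB = -22190/1548 = -14.33 MPa.

-14.3 MPa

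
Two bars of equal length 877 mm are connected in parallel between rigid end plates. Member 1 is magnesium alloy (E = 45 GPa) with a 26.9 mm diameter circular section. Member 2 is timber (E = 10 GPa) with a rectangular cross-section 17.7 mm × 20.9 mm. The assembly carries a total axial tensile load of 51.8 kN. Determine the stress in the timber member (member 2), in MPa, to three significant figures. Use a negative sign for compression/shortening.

17.7 MPa

A_1 = 568.3 mm².
A_2 = 369.9 mm².
Equal strain + equilibrium ⇒ each member carries load in proportion to AE: A₁E₁ = 25570000 N, A₂E₂ = 3699000 N, ΣAE = 29270000 N.
σ₂ = P·E₂/ΣAE = 51800·10000/29270000 = 17.7 MPa.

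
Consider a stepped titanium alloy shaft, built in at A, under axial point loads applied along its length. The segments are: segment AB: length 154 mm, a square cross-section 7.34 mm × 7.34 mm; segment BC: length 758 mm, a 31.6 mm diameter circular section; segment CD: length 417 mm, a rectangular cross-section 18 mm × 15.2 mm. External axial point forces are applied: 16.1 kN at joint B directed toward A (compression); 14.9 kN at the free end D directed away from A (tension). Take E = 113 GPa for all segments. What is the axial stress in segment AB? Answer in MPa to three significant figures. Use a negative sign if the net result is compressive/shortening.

-22.3 MPa

Internal axial forces (sectioning from the free end, tension +): N_CD = 14.9 kN, N_BC = 14.9 kN, N_AB = -1.2 kN.
A_AB = 53.88 mm².
σ_AB = N_AB/A_AB = -1200/53.88 = -22.27 MPa.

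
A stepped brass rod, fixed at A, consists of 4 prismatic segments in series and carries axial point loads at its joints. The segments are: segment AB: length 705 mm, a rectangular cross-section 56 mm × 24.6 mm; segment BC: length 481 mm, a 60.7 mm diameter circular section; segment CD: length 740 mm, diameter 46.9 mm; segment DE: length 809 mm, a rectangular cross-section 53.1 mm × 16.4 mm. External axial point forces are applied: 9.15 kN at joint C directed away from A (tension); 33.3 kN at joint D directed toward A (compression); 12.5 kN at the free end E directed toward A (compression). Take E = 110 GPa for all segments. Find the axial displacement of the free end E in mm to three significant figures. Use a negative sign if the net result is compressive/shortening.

-0.510 mm

Internal axial forces (sectioning from the free end, tension +): N_DE = -12.5 kN, N_CD = -45.8 kN, N_BC = -36.65 kN, N_AB = -36.65 kN.
A_AB = 1378 mm².
A_BC = 2894 mm².
A_CD = 1728 mm².
A_DE = 870.8 mm².
δ_AB = -36650·705/(1378·110000) = -0.1705 mm
δ_BC = -36650·481/(2894·110000) = -0.05538 mm
δ_CD = -45800·740/(1728·110000) = -0.1783 mm
δ_DE = -12500·809/(870.8·110000) = -0.1056 mm
δ = Σδ_i = -0.5098 mm.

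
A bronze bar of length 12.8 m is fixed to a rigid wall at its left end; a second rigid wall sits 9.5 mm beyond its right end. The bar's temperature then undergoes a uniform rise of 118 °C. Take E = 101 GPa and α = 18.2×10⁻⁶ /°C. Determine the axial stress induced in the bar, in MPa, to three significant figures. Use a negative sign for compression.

-142 MPa

Free thermal expansion αLΔT = 18.2e-6 · 12800 · 118 = 27.49 mm.
The walls engage after the gap closes; constrained expansion = 27.49 − 9.5 = 17.99 mm.
The walls impose strain ε = −(17.99)/12800 = -1.4054e-03; σ = Eε = 101000 · -1.4054e-03 = -141.9 MPa.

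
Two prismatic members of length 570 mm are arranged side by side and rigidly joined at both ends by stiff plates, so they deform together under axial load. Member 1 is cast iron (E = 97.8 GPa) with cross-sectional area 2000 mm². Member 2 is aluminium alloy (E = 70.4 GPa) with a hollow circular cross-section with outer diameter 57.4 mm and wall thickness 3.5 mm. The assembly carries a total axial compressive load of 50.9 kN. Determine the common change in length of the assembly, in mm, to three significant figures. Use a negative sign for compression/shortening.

-0.122 mm

A_2 = 592.7 mm².
Equal strain + equilibrium ⇒ each member carries load in proportion to AE: A₁E₁ = 195600000 N, A₂E₂ = 41720000 N, ΣAE = 237300000 N.
δ = PL/ΣAE = -50900·570/237300000 = -0.1223 mm.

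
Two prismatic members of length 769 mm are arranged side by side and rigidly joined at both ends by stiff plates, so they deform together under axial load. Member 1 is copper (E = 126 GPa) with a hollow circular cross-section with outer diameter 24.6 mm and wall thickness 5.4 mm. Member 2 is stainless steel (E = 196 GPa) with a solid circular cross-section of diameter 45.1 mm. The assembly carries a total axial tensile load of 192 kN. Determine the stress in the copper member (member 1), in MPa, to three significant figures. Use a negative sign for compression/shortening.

A_1 = 325.7 mm².
A_2 = 1598 mm².
Equal strain + equilibrium ⇒ each member carries load in proportion to AE: A₁E₁ = 41040000 N, A₂E₂ = 313100000 N, ΣAE = 354200000 N.
σ₁ = P·E₁/ΣAE = 192000·126000/354200000 = 68.31 MPa.

68.3 MPa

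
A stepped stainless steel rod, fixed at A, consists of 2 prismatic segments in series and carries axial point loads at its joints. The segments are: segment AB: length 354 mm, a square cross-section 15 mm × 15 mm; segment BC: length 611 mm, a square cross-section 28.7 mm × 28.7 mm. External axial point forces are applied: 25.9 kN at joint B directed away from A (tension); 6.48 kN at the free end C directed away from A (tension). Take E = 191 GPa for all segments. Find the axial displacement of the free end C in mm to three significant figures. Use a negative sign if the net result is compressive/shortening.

Internal axial forces (sectioning from the free end, tension +): N_BC = 6.48 kN, N_AB = 32.38 kN.
A_AB = 225 mm².
A_BC = 823.7 mm².
δ_AB = 32380·354/(225·191000) = 0.2667 mm
δ_BC = 6480·611/(823.7·191000) = 0.02517 mm
δ = Σδ_i = 0.2919 mm.

0.292 mm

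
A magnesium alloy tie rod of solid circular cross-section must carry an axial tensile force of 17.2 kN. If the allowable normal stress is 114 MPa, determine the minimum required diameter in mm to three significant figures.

Required area A ≥ P/σ_allow = 17200/114 = 150.9 mm².
For a solid circular section, d ≥ √(4A/π) = 13.86 mm.

13.9 mm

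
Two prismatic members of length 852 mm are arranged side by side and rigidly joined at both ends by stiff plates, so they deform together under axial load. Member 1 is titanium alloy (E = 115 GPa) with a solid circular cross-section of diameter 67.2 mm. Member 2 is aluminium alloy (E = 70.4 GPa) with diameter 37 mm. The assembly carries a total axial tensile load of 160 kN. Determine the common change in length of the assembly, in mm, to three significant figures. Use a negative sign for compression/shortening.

A_1 = 3547 mm².
A_2 = 1075 mm².
Equal strain + equilibrium ⇒ each member carries load in proportion to AE: A₁E₁ = 407900000 N, A₂E₂ = 75690000 N, ΣAE = 483600000 N.
δ = PL/ΣAE = 160000·852/483600000 = 0.2819 mm.

0.282 mm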